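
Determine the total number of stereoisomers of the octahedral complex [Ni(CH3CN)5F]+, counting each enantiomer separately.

1

An octahedron has six vertices in three trans pairs; every non-trans pair is cis.
Only one geometric arrangement is possible.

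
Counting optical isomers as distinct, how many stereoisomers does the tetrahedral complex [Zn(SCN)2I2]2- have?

All four vertices of a tetrahedron are equivalent and mutually adjacent, so cis/trans isomerism cannot arise.
Only one geometric arrangement is possible.

1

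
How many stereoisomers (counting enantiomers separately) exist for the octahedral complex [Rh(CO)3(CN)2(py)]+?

In an octahedral complex each vertex has one trans partner and four cis neighbours.
There are 3 geometric isomers: CO mer, CN trans; CO fac, CN cis; CO mer, CN cis.
Each arrangement has an internal mirror plane or centre of symmetry, so none is chiral.

3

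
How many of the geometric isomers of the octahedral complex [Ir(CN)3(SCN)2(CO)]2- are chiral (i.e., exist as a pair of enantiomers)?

0

An octahedron has six vertices in three trans pairs; every non-trans pair is cis.
The distinct arrangements are (3 in all): CN mer, SCN trans; CN mer, SCN cis; CN fac, SCN cis.
Each arrangement has an internal mirror plane or centre of symmetry, so none is chiral.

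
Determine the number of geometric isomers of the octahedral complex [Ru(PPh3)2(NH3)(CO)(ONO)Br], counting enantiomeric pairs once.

9

Systematic enumeration (placing each ligand type in turn and discarding arrangements equivalent by rotation or reflection) gives 9 geometric isomers.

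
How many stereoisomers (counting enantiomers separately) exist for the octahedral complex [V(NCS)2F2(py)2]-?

6

The six octahedral sites form three mutually perpendicular trans pairs.
The distinct arrangements are (5 in all): NCS trans, F trans, py trans; NCS cis, F trans, py cis; NCS cis, F cis, py trans; NCS cis, F cis, py cis (chiral); NCS trans, F cis, py cis.
One of these lacks any improper symmetry element and so occurs as an enantiomeric pair, giving 5 + 1 = 6 stereoisomers in total.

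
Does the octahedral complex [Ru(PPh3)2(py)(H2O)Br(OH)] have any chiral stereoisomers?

In an octahedral complex each vertex has one trans partner and four cis neighbours.
Systematic enumeration (placing each ligand type in turn and discarding arrangements equivalent by rotation or reflection) gives 9 geometric isomers.
Of these, 6 lack any improper symmetry element and so occur as enantiomeric pairs, giving 9 + 6 = 15 stereoisomers in total.

yes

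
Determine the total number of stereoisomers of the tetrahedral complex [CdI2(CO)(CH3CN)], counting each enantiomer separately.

In a tetrahedral complex all four positions are equivalent and every pair of ligands is adjacent — there is no cis/trans distinction.
Only one geometric arrangement is possible.

1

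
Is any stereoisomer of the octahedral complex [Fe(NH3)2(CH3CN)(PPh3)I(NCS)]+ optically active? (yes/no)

Systematic enumeration (placing each ligand type in turn and discarding arrangements equivalent by rotation or reflection) gives 9 geometric isomers.
Of these, 6 lack any improper symmetry element and so occur as enantiomeric pairs, giving 9 + 6 = 15 stereoisomers in total.

yes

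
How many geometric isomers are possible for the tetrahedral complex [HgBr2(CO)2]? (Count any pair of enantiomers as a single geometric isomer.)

Only one geometric arrangement is possible.

1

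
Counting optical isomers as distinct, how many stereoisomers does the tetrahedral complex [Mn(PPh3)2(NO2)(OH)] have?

1

All four vertices of a tetrahedron are equivalent and mutually adjacent, so cis/trans isomerism cannot arise.
Only one geometric arrangement is possible.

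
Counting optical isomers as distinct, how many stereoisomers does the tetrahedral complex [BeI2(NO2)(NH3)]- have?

1

Only one geometric arrangement is possible.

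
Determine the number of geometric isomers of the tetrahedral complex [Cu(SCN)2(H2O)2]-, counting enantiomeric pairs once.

1

All four vertices of a tetrahedron are equivalent and mutually adjacent, so cis/trans isomerism cannot arise.
Only one geometric arrangement is possible.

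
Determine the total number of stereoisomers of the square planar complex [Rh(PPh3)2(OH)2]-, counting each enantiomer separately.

2

In a square planar complex each vertex has one trans partner and two cis neighbours.
Systematic placement gives 2 geometric isomers: PPh3 cis; PPh3 trans.
Each arrangement has an internal mirror plane or centre of symmetry, so none is chiral.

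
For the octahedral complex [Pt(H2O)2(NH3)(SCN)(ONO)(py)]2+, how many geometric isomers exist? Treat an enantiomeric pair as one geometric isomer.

The six octahedral sites form three mutually perpendicular trans pairs.
Systematic enumeration (placing each ligand type in turn and discarding arrangements equivalent by rotation or reflection) gives 9 geometric isomers.

9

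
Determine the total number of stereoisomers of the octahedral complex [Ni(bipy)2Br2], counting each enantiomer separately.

3

In an octahedral complex each vertex has one trans partner and four cis neighbours.
Each bipy is bidentate and must span two cis positions.
There are 2 geometric isomers: Br trans; Br cis (chiral).
One of these lacks any improper symmetry element and so occurs as an enantiomeric pair, giving 2 + 1 = 3 stereoisomers in total.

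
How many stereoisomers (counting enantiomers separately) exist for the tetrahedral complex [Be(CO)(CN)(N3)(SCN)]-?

2

Only one geometric arrangement is possible; it has no improper symmetry element, so it exists as a pair of enantiomers (2 stereoisomers).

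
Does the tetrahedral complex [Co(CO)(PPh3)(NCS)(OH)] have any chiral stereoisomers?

All four vertices of a tetrahedron are equivalent and mutually adjacent, so cis/trans isomerism cannot arise.
Only one geometric arrangement is possible; it has no improper symmetry element, so it exists as a pair of enantiomers (2 stereoisomers).

yes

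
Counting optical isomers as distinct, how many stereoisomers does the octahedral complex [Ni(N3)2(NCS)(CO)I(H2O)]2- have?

Exhaustive case analysis gives 9 geometric isomers.
Of these, 6 lack any improper symmetry element and so occur as enantiomeric pairs, giving 9 + 6 = 15 stereoisomers in total.

15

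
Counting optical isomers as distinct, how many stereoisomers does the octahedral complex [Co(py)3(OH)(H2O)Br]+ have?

5

In an octahedral complex each vertex has one trans partner and four cis neighbours.
There are 4 geometric isomers: py mer (3 arrangements); py fac (chiral).
One of these lacks any improper symmetry element and so occurs as an enantiomeric pair, giving 4 + 1 = 5 stereoisomers in total.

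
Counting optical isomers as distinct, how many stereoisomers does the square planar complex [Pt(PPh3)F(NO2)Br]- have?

In a square planar complex each vertex has one trans partner and two cis neighbours.
Working through the distinct placements yields 3 geometric isomers: (Br/NO2 trans, F/PPh3 trans); (Br/PPh3 trans, F/NO2 trans); (Br/F trans, NO2/PPh3 trans).
Each arrangement has an internal mirror plane or centre of symmetry, so none is chiral.

3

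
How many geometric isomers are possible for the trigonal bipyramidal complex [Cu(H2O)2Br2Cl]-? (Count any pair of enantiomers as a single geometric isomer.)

5

Exhaustive case analysis gives 5 geometric isomers.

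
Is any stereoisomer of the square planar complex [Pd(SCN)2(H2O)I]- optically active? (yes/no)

no

In a square planar complex each vertex has one trans partner and two cis neighbours.
The distinct arrangements are (2 in all): SCN cis; SCN trans.
Each arrangement has an internal mirror plane or centre of symmetry, so none is chiral.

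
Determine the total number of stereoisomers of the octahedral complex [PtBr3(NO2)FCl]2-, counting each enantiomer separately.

5

In an octahedral complex each vertex has one trans partner and four cis neighbours.
The distinct arrangements are (4 in all): Br mer (3 arrangements); Br fac (chiral).
One of these lacks any improper symmetry element and so occurs as an enantiomeric pair, giving 4 + 1 = 5 stereoisomers in total.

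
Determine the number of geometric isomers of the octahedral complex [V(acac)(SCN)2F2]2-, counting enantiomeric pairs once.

Each acac is bidentate and must span two cis positions.
Systematic placement gives 3 geometric isomers: SCN cis, F trans; SCN cis, F cis (chiral); SCN trans, F cis.

3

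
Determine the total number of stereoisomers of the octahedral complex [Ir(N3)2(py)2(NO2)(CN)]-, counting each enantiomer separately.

The distinct arrangements are (6 in all): N3 cis, py trans; N3 cis, py cis (3 arrangements, 2 chiral); N3 trans, py trans; N3 trans, py cis.
Of these, 2 lack any improper symmetry element and so occur as enantiomeric pairs, giving 6 + 2 = 8 stereoisomers in total.

8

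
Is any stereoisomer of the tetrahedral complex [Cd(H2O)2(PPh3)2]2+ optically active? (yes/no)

In a tetrahedral complex all four positions are equivalent and every pair of ligands is adjacent — there is no cis/trans distinction.
Only one geometric arrangement is possible.

no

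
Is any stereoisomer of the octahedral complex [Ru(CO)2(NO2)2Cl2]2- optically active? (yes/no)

yes

An octahedron has six vertices in three trans pairs; every non-trans pair is cis.
The distinct arrangements are (5 in all): CO trans, NO2 trans, Cl trans; CO trans, NO2 cis, Cl cis; CO cis, NO2 trans, Cl cis; CO cis, NO2 cis, Cl cis (chiral); CO cis, NO2 cis, Cl trans.
One of these lacks any improper symmetry element and so occurs as an enantiomeric pair, giving 5 + 1 = 6 stereoisomers in total.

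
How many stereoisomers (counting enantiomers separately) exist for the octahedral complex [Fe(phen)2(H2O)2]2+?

The six octahedral sites form three mutually perpendicular trans pairs.
Each phen is bidentate and must span two cis positions.
Systematic placement gives 2 geometric isomers: H2O trans; H2O cis (chiral).
One of these lacks any improper symmetry element and so occurs as an enantiomeric pair, giving 2 + 1 = 3 stereoisomers in total.

3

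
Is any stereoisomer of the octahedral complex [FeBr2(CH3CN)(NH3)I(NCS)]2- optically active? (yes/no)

yes

In an octahedral complex each vertex has one trans partner and four cis neighbours.
Placing the ligands in turn and identifying arrangements related by rotation or reflection leaves 9 distinct geometric isomers.
Of these, 6 lack any improper symmetry element and so occur as enantiomeric pairs, giving 9 + 6 = 15 stereoisomers in total.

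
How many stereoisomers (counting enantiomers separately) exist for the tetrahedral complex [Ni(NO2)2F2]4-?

All four vertices of a tetrahedron are equivalent and mutually adjacent, so cis/trans isomerism cannot arise.
Only one geometric arrangement is possible.

1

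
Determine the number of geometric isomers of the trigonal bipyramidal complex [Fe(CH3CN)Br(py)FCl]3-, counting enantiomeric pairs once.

A trigonal bipyramid has two axial and three equatorial sites, which are chemically inequivalent.
Placing the ligands in turn and identifying arrangements related by rotation or reflection leaves 10 distinct geometric isomers.

10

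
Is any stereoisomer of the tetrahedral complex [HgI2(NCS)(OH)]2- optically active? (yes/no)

no

In a tetrahedral complex all four positions are equivalent and every pair of ligands is adjacent — there is no cis/trans distinction.
Only one geometric arrangement is possible.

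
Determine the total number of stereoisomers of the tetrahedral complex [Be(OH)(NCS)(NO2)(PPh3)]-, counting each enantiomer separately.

In a tetrahedral complex all four positions are equivalent and every pair of ligands is adjacent — there is no cis/trans distinction.
Only one geometric arrangement is possible; it has no improper symmetry element, so it exists as a pair of enantiomers (2 stereoisomers).

2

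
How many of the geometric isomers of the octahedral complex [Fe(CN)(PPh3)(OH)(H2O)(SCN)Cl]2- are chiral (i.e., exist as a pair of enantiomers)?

15

In an octahedral complex each vertex has one trans partner and four cis neighbours.
Systematic enumeration (placing each ligand type in turn and discarding arrangements equivalent by rotation or reflection) gives 15 geometric isomers.
Of these, 15 lack any improper symmetry element and so occur as enantiomeric pairs, giving 15 + 15 = 30 stereoisomers in total.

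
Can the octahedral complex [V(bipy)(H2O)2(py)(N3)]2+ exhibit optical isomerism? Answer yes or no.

yes

An octahedron has six vertices in three trans pairs; every non-trans pair is cis.
Each bipy is bidentate and must span two cis positions.
There are 4 geometric isomers: H2O trans; H2O cis (3 arrangements, 2 chiral).
Of these, 2 lack any improper symmetry element and so occur as enantiomeric pairs, giving 4 + 2 = 6 stereoisomers in total.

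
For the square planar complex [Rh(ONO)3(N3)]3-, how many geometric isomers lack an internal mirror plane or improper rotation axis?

0

Only one geometric arrangement is possible.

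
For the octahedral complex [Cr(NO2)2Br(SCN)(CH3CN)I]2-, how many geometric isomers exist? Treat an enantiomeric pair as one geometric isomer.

9

An octahedron has six vertices in three trans pairs; every non-trans pair is cis.
Systematic enumeration (placing each ligand type in turn and discarding arrangements equivalent by rotation or reflection) gives 9 geometric isomers.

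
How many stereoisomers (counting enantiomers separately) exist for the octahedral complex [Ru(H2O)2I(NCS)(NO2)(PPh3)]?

The six octahedral sites form three mutually perpendicular trans pairs.
Exhaustive case analysis gives 9 geometric isomers.
Of these, 6 lack any improper symmetry element and so occur as enantiomeric pairs, giving 9 + 6 = 15 stereoisomers in total.

15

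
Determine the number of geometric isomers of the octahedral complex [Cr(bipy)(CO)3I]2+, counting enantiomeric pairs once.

2

In an octahedral complex each vertex has one trans partner and four cis neighbours.
Each bipy is bidentate and must span two cis positions.
Systematic placement gives 2 geometric isomers: CO mer; CO fac.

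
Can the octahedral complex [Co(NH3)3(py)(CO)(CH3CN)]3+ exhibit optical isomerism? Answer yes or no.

An octahedron has six vertices in three trans pairs; every non-trans pair is cis.
The distinct arrangements are (4 in all): NH3 mer (3 arrangements); NH3 fac (chiral).
One of these lacks any improper symmetry element and so occurs as an enantiomeric pair, giving 4 + 1 = 5 stereoisomers in total.

yes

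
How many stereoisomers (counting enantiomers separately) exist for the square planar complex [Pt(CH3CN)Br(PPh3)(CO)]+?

3

In a square planar complex each vertex has one trans partner and two cis neighbours.
There are 3 geometric isomers: (Br/CO trans, CH3CN/PPh3 trans); (Br/PPh3 trans, CH3CN/CO trans); (Br/CH3CN trans, CO/PPh3 trans).
Each arrangement has an internal mirror plane or centre of symmetry, so none is chiral.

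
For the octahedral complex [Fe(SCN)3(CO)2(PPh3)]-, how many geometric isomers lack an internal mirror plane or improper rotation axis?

0

An octahedron has six vertices in three trans pairs; every non-trans pair is cis.
There are 3 geometric isomers: SCN mer, CO trans; SCN mer, CO cis; SCN fac, CO cis.
Each arrangement has an internal mirror plane or centre of symmetry, so none is chiral.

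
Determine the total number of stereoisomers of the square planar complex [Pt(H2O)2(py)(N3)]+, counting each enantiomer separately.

2

A square has two trans pairs of vertices; adjacent vertices are cis.
The distinct arrangements are (2 in all): H2O cis; H2O trans.
Each arrangement has an internal mirror plane or centre of symmetry, so none is chiral.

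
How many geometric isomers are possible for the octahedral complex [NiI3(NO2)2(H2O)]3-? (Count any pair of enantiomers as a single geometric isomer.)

3

In an octahedral complex each vertex has one trans partner and four cis neighbours.
There are 3 geometric isomers: I mer, NO2 trans; I fac, NO2 cis; I mer, NO2 cis.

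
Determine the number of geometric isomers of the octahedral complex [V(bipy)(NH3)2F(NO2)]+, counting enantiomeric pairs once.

4

Each bipy is bidentate and must span two cis positions.
The distinct arrangements are (4 in all): NH3 cis (3 arrangements, 2 chiral); NH3 trans.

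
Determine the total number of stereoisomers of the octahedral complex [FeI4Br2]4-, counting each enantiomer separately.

There are 2 geometric isomers: Br trans; Br cis.
Each arrangement has an internal mirror plane or centre of symmetry, so none is chiral.

2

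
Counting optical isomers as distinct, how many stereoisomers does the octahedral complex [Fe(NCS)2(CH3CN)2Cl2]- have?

6

An octahedron has six vertices in three trans pairs; every non-trans pair is cis.
The distinct arrangements are (5 in all): NCS trans, CH3CN trans, Cl trans; NCS cis, CH3CN trans, Cl cis; NCS trans, CH3CN cis, Cl cis; NCS cis, CH3CN cis, Cl cis (chiral); NCS cis, CH3CN cis, Cl trans.
One of these lacks any improper symmetry element and so occurs as an enantiomeric pair, giving 5 + 1 = 6 stereoisomers in total.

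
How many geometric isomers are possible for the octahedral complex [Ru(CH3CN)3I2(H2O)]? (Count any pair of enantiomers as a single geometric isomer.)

3

The six octahedral sites form three mutually perpendicular trans pairs.
Systematic placement gives 3 geometric isomers: CH3CN mer, I trans; CH3CN mer, I cis; CH3CN fac, I cis.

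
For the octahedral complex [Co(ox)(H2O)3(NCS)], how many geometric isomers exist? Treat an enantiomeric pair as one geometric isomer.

2

In an octahedral complex each vertex has one trans partner and four cis neighbours.
Each ox is bidentate and must span two cis positions.
There are 2 geometric isomers: H2O mer; H2O fac.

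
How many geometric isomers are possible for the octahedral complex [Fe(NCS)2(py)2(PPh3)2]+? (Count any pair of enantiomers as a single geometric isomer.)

5

The distinct arrangements are (5 in all): NCS trans, py trans, PPh3 trans; NCS trans, py cis, PPh3 cis; NCS cis, py trans, PPh3 cis; NCS cis, py cis, PPh3 cis (chiral); NCS cis, py cis, PPh3 trans.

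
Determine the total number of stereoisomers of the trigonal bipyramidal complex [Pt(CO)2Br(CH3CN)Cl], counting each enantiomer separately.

A trigonal bipyramid has two axial and three equatorial sites, which are chemically inequivalent.
Systematic enumeration (placing each ligand type in turn and discarding arrangements equivalent by rotation or reflection) gives 7 geometric isomers.
Of these, 3 lack any improper symmetry element and so occur as enantiomeric pairs, giving 7 + 3 = 10 stereoisomers in total.

10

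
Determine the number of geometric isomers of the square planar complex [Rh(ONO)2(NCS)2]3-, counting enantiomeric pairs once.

A square has two trans pairs of vertices; adjacent vertices are cis.
There are 2 geometric isomers: ONO cis; ONO trans.

2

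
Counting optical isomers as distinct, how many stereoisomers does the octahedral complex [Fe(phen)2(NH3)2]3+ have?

An octahedron has six vertices in three trans pairs; every non-trans pair is cis.
Each phen is bidentate and must span two cis positions.
There are 2 geometric isomers: NH3 trans; NH3 cis (chiral).
One of these lacks any improper symmetry element and so occurs as an enantiomeric pair, giving 2 + 1 = 3 stereoisomers in total.

3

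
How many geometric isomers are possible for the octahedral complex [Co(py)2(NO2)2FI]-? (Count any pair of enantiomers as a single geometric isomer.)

In an octahedral complex each vertex has one trans partner and four cis neighbours.
Working through the distinct placements yields 6 geometric isomers: py trans, NO2 trans; py cis, NO2 cis (3 arrangements, 2 chiral); py trans, NO2 cis; py cis, NO2 trans.

6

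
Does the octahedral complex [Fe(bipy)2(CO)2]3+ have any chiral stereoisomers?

An octahedron has six vertices in three trans pairs; every non-trans pair is cis.
Each bipy is bidentate and must span two cis positions.
Systematic placement gives 2 geometric isomers: CO trans; CO cis (chiral).
One of these lacks any improper symmetry element and so occurs as an enantiomeric pair, giving 2 + 1 = 3 stereoisomers in total.

yes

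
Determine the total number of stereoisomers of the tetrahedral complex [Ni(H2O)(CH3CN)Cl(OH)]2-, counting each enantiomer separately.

2

In a tetrahedral complex all four positions are equivalent and every pair of ligands is adjacent — there is no cis/trans distinction.
Only one geometric arrangement is possible; it has no improper symmetry element, so it exists as a pair of enantiomers (2 stereoisomers).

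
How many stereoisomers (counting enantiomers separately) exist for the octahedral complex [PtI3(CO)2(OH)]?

3

An octahedron has six vertices in three trans pairs; every non-trans pair is cis.
Working through the distinct placements yields 3 geometric isomers: I mer, CO trans; I fac, CO cis; I mer, CO cis.
Each arrangement has an internal mirror plane or centre of symmetry, so none is chiral.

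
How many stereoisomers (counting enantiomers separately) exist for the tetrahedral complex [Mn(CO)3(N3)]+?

In a tetrahedral complex all four positions are equivalent and every pair of ligands is adjacent — there is no cis/trans distinction.
Only one geometric arrangement is possible.

1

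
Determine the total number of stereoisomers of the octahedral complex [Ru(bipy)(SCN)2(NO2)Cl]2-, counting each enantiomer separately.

6

The six octahedral sites form three mutually perpendicular trans pairs.
Each bipy is bidentate and must span two cis positions.
There are 4 geometric isomers: SCN cis (3 arrangements, 2 chiral); SCN trans.
Of these, 2 lack any improper symmetry element and so occur as enantiomeric pairs, giving 4 + 2 = 6 stereoisomers in total.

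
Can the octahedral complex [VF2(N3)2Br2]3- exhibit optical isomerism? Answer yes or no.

yes

An octahedron has six vertices in three trans pairs; every non-trans pair is cis.
Working through the distinct placements yields 5 geometric isomers: F trans, N3 trans, Br trans; F cis, N3 cis, Br trans; F cis, N3 trans, Br cis; F cis, N3 cis, Br cis (chiral); F trans, N3 cis, Br cis.
One of these lacks any improper symmetry element and so occurs as an enantiomeric pair, giving 5 + 1 = 6 stereoisomers in total.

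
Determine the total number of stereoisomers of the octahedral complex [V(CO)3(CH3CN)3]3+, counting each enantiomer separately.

An octahedron has six vertices in three trans pairs; every non-trans pair is cis.
There are 2 geometric isomers: CO mer; CO fac.
Each arrangement has an internal mirror plane or centre of symmetry, so none is chiral.

2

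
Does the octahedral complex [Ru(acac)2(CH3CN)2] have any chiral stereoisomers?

yes

Each acac is bidentate and must span two cis positions.
There are 2 geometric isomers: CH3CN trans; CH3CN cis (chiral).
One of these lacks any improper symmetry element and so occurs as an enantiomeric pair, giving 2 + 1 = 3 stereoisomers in total.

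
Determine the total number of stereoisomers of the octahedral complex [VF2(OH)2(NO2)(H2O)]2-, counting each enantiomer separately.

8

An octahedron has six vertices in three trans pairs; every non-trans pair is cis.
The distinct arrangements are (6 in all): F trans, OH trans; F trans, OH cis; F cis, OH trans; F cis, OH cis (3 arrangements, 2 chiral).
Of these, 2 lack any improper symmetry element and so occur as enantiomeric pairs, giving 6 + 2 = 8 stereoisomers in total.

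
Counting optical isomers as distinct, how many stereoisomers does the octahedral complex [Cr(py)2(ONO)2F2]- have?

The six octahedral sites form three mutually perpendicular trans pairs.
Working through the distinct placements yields 5 geometric isomers: py trans, ONO trans, F trans; py cis, ONO cis, F trans; py trans, ONO cis, F cis; py cis, ONO cis, F cis (chiral); py cis, ONO trans, F cis.
One of these lacks any improper symmetry element and so occurs as an enantiomeric pair, giving 5 + 1 = 6 stereoisomers in total.

6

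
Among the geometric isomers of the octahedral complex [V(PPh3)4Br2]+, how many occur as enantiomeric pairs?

0

The distinct arrangements are (2 in all): Br trans; Br cis.
Each arrangement has an internal mirror plane or centre of symmetry, so none is chiral.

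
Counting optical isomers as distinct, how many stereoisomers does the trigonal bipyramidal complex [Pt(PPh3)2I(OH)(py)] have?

10

A trigonal bipyramid has two axial and three equatorial sites, which are chemically inequivalent.
Placing the ligands in turn and identifying arrangements related by rotation or reflection leaves 7 distinct geometric isomers.
Of these, 3 lack any improper symmetry element and so occur as enantiomeric pairs, giving 7 + 3 = 10 stereoisomers in total.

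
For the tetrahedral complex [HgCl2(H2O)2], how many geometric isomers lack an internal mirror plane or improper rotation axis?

All four vertices of a tetrahedron are equivalent and mutually adjacent, so cis/trans isomerism cannot arise.
Only one geometric arrangement is possible.

0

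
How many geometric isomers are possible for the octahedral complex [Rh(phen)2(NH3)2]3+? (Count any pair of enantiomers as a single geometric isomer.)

2

An octahedron has six vertices in three trans pairs; every non-trans pair is cis.
Each phen is bidentate and must span two cis positions.
Working through the distinct placements yields 2 geometric isomers: NH3 trans; NH3 cis (chiral).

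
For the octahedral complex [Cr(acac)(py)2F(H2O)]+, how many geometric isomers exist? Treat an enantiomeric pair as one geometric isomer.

An octahedron has six vertices in three trans pairs; every non-trans pair is cis.
Each acac is bidentate and must span two cis positions.
The distinct arrangements are (4 in all): py cis (3 arrangements, 2 chiral); py trans.

4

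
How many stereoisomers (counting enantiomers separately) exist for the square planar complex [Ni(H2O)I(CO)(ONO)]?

3

A square has two trans pairs of vertices; adjacent vertices are cis.
Working through the distinct placements yields 3 geometric isomers: (CO/I trans, H2O/ONO trans); (CO/ONO trans, H2O/I trans); (CO/H2O trans, I/ONO trans).
Each arrangement has an internal mirror plane or centre of symmetry, so none is chiral.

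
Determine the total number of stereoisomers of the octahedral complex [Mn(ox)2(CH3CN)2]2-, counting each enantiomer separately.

An octahedron has six vertices in three trans pairs; every non-trans pair is cis.
Each ox is bidentate and must span two cis positions.
Systematic placement gives 2 geometric isomers: CH3CN trans; CH3CN cis (chiral).
One of these lacks any improper symmetry element and so occurs as an enantiomeric pair, giving 2 + 1 = 3 stereoisomers in total.

3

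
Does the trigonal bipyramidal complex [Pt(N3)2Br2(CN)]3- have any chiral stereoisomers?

yes

In a trigonal bipyramid the two axial positions differ from the three equatorial ones.
Exhaustive case analysis gives 5 geometric isomers.
One of these lacks any improper symmetry element and so occurs as an enantiomeric pair, giving 5 + 1 = 6 stereoisomers in total.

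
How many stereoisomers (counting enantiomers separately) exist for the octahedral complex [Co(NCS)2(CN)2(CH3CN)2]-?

In an octahedral complex each vertex has one trans partner and four cis neighbours.
Working through the distinct placements yields 5 geometric isomers: NCS trans, CN trans, CH3CN trans; NCS cis, CN cis, CH3CN trans; NCS trans, CN cis, CH3CN cis; NCS cis, CN cis, CH3CN cis (chiral); NCS cis, CN trans, CH3CN cis.
One of these lacks any improper symmetry element and so occurs as an enantiomeric pair, giving 5 + 1 = 6 stereoisomers in total.

6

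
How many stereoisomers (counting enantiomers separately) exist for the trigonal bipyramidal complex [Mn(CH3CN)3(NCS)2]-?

3

The distinct arrangements are (3 in all): NCS both equatorial; NCS one axial, one equatorial; NCS both axial.
Each arrangement has an internal mirror plane or centre of symmetry, so none is chiral.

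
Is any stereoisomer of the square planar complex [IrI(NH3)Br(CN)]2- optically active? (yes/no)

no

A square has two trans pairs of vertices; adjacent vertices are cis.
There are 3 geometric isomers: (Br/I trans, CN/NH3 trans); (Br/NH3 trans, CN/I trans); (Br/CN trans, I/NH3 trans).
Each arrangement has an internal mirror plane or centre of symmetry, so none is chiral.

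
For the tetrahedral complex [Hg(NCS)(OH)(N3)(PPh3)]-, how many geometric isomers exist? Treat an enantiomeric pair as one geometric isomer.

All four vertices of a tetrahedron are equivalent and mutually adjacent, so cis/trans isomerism cannot arise.
Only one geometric arrangement is possible; it has no improper symmetry element, so it exists as a pair of enantiomers (2 stereoisomers).

1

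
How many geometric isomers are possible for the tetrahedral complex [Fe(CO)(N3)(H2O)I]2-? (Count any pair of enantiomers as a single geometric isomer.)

In a tetrahedral complex all four positions are equivalent and every pair of ligands is adjacent — there is no cis/trans distinction.
Only one geometric arrangement is possible; it has no improper symmetry element, so it exists as a pair of enantiomers (2 stereoisomers).

1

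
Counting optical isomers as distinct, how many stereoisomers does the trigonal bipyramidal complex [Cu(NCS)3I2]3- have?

Systematic placement gives 3 geometric isomers: I both axial; I one axial, one equatorial; I both equatorial.
Each arrangement has an internal mirror plane or centre of symmetry, so none is chiral.

3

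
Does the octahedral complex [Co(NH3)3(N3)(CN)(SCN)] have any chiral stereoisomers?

The six octahedral sites form three mutually perpendicular trans pairs.
There are 4 geometric isomers: NH3 mer (3 arrangements); NH3 fac (chiral).
One of these lacks any improper symmetry element and so occurs as an enantiomeric pair, giving 4 + 1 = 5 stereoisomers in total.

yes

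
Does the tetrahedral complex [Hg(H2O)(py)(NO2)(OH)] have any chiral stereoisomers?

All four vertices of a tetrahedron are equivalent and mutually adjacent, so cis/trans isomerism cannot arise.
Only one geometric arrangement is possible; it has no improper symmetry element, so it exists as a pair of enantiomers (2 stereoisomers).

yes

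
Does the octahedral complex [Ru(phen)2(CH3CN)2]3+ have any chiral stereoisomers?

yes

An octahedron has six vertices in three trans pairs; every non-trans pair is cis.
Each phen is bidentate and must span two cis positions.
Working through the distinct placements yields 2 geometric isomers: CH3CN trans; CH3CN cis (chiral).
One of these lacks any improper symmetry element and so occurs as an enantiomeric pair, giving 2 + 1 = 3 stereoisomers in total.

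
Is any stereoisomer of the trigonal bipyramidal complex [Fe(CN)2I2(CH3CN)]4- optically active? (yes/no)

yes

A trigonal bipyramid has two axial and three equatorial sites, which are chemically inequivalent.
Placing the ligands in turn and identifying arrangements related by rotation or reflection leaves 5 distinct geometric isomers.
One of these lacks any improper symmetry element and so occurs as an enantiomeric pair, giving 5 + 1 = 6 stereoisomers in total.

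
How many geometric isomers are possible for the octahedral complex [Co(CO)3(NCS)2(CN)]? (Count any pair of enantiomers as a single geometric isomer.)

3

In an octahedral complex each vertex has one trans partner and four cis neighbours.
Working through the distinct placements yields 3 geometric isomers: CO mer, NCS trans; CO fac, NCS cis; CO mer, NCS cis.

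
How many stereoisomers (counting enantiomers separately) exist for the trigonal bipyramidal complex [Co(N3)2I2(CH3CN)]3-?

6

A trigonal bipyramid has two axial and three equatorial sites, which are chemically inequivalent.
Exhaustive case analysis gives 5 geometric isomers.
One of these lacks any improper symmetry element and so occurs as an enantiomeric pair, giving 5 + 1 = 6 stereoisomers in total.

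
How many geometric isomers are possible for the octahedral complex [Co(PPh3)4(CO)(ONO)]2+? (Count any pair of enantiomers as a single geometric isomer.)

The six octahedral sites form three mutually perpendicular trans pairs.
The distinct arrangements are (2 in all): CO and ONO mutually trans; CO and ONO mutually cis.

2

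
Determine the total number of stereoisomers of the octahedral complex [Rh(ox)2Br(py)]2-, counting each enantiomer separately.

Each ox is bidentate and must span two cis positions.
The distinct arrangements are (2 in all): Br and py mutually cis (chiral); Br and py mutually trans.
One of these lacks any improper symmetry element and so occurs as an enantiomeric pair, giving 2 + 1 = 3 stereoisomers in total.

3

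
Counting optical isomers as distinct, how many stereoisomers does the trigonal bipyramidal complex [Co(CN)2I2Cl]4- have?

6

In a trigonal bipyramid the two axial positions differ from the three equatorial ones.
Placing the ligands in turn and identifying arrangements related by rotation or reflection leaves 5 distinct geometric isomers.
One of these lacks any improper symmetry element and so occurs as an enantiomeric pair, giving 5 + 1 = 6 stereoisomers in total.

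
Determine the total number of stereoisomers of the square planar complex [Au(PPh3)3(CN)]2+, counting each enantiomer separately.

1

In a square planar complex each vertex has one trans partner and two cis neighbours.
Only one geometric arrangement is possible.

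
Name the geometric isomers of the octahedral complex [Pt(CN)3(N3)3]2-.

An octahedron has six vertices in three trans pairs; every non-trans pair is cis.
Working through the distinct placements yields 2 geometric isomers: CN mer; CN fac.

fac and mer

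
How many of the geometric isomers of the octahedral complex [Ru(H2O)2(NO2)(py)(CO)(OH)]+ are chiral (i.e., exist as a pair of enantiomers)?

6

In an octahedral complex each vertex has one trans partner and four cis neighbours.
Placing the ligands in turn and identifying arrangements related by rotation or reflection leaves 9 distinct geometric isomers.
Of these, 6 lack any improper symmetry element and so occur as enantiomeric pairs, giving 9 + 6 = 15 stereoisomers in total.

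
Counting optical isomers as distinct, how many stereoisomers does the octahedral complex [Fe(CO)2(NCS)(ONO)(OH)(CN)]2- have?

In an octahedral complex each vertex has one trans partner and four cis neighbours.
Systematic enumeration (placing each ligand type in turn and discarding arrangements equivalent by rotation or reflection) gives 9 geometric isomers.
Of these, 6 lack any improper symmetry element and so occur as enantiomeric pairs, giving 9 + 6 = 15 stereoisomers in total.

15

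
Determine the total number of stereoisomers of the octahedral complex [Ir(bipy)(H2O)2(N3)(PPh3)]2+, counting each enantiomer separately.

6

An octahedron has six vertices in three trans pairs; every non-trans pair is cis.
Each bipy is bidentate and must span two cis positions.
Systematic placement gives 4 geometric isomers: H2O trans; H2O cis (3 arrangements, 2 chiral).
Of these, 2 lack any improper symmetry element and so occur as enantiomeric pairs, giving 4 + 2 = 6 stereoisomers in total.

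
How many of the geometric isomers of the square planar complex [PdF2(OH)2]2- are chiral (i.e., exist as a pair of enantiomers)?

0

In a square planar complex each vertex has one trans partner and two cis neighbours.
There are 2 geometric isomers: F cis; F trans.
Each arrangement has an internal mirror plane or centre of symmetry, so none is chiral.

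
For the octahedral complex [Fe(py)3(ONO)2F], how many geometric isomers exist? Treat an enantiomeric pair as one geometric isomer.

An octahedron has six vertices in three trans pairs; every non-trans pair is cis.
There are 3 geometric isomers: py mer, ONO cis; py mer, ONO trans; py fac, ONO cis.

3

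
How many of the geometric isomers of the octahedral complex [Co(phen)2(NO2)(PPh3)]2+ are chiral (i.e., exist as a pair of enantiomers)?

The six octahedral sites form three mutually perpendicular trans pairs.
Each phen is bidentate and must span two cis positions.
The distinct arrangements are (2 in all): NO2 and PPh3 mutually trans; NO2 and PPh3 mutually cis (chiral).
One of these lacks any improper symmetry element and so occurs as an enantiomeric pair, giving 2 + 1 = 3 stereoisomers in total.

1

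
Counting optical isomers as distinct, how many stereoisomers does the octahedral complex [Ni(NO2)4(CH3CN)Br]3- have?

2

In an octahedral complex each vertex has one trans partner and four cis neighbours.
Systematic placement gives 2 geometric isomers: CH3CN and Br mutually trans; CH3CN and Br mutually cis.
Each arrangement has an internal mirror plane or centre of symmetry, so none is chiral.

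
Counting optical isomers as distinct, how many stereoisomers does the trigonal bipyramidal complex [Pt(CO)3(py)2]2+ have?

In a trigonal bipyramid the two axial positions differ from the three equatorial ones.
There are 3 geometric isomers: py both equatorial; py one axial, one equatorial; py both axial.
Each arrangement has an internal mirror plane or centre of symmetry, so none is chiral.

3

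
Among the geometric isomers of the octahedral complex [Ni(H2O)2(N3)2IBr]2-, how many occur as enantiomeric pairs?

An octahedron has six vertices in three trans pairs; every non-trans pair is cis.
Working through the distinct placements yields 6 geometric isomers: H2O cis, N3 trans; H2O cis, N3 cis (3 arrangements, 2 chiral); H2O trans, N3 trans; H2O trans, N3 cis.
Of these, 2 lack any improper symmetry element and so occur as enantiomeric pairs, giving 6 + 2 = 8 stereoisomers in total.

2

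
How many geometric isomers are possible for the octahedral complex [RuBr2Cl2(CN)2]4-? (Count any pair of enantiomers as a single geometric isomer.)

5

Working through the distinct placements yields 5 geometric isomers: Br trans, Cl trans, CN trans; Br trans, Cl cis, CN cis; Br cis, Cl trans, CN cis; Br cis, Cl cis, CN cis (chiral); Br cis, Cl cis, CN trans.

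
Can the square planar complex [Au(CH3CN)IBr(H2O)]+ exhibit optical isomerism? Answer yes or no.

A square has two trans pairs of vertices; adjacent vertices are cis.
Working through the distinct placements yields 3 geometric isomers: (Br/H2O trans, CH3CN/I trans); (Br/I trans, CH3CN/H2O trans); (Br/CH3CN trans, H2O/I trans).
Each arrangement has an internal mirror plane or centre of symmetry, so none is chiral.

no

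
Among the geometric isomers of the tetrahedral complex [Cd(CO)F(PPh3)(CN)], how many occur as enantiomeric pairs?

1

Only one geometric arrangement is possible; it has no improper symmetry element, so it exists as a pair of enantiomers (2 stereoisomers).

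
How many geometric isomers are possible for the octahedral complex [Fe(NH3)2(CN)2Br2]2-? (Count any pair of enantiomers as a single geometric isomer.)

In an octahedral complex each vertex has one trans partner and four cis neighbours.
There are 5 geometric isomers: NH3 trans, CN trans, Br trans; NH3 cis, CN cis, Br trans; NH3 trans, CN cis, Br cis; NH3 cis, CN cis, Br cis (chiral); NH3 cis, CN trans, Br cis.

5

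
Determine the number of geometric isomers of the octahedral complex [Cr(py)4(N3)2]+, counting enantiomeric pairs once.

2

The six octahedral sites form three mutually perpendicular trans pairs.
There are 2 geometric isomers: N3 trans; N3 cis.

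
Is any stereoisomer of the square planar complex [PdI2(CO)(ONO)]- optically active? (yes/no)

In a square planar complex each vertex has one trans partner and two cis neighbours.
There are 2 geometric isomers: I cis; I trans.
Each arrangement has an internal mirror plane or centre of symmetry, so none is chiral.

no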